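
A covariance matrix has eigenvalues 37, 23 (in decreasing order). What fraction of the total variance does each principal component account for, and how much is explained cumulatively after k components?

Step 1 — total variance = trace(Sigma) = Σ λ_i = 37 + 23 = 60.

Step 2 — fraction explained by component i = λ_i / Σ λ:
  PC1: 37/60 = 0.6167
  PC2: 23/60 = 0.3833

Step 3 — cumulative fraction after k components = (λ_1 + ... + λ_k) / Σ λ:
  k = 1: 37/60 = 0.6167
  k = 2: (37 + 23)/60 = 60/60 = 1

Summary (fraction, with percent):

explained: PC1 0.6167 (61.67%), PC2 0.3833 (38.33%);  cumulative: 0.6167, 1


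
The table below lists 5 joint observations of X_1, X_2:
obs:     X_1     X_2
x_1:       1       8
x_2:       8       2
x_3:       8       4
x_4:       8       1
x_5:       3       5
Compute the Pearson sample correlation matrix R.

Step 1 — column means:
  mean(X_1) = (1 + 8 + 8 + 8 + 3) / 5 = 28/5 = 5.6
  mean(X_2) = (8 + 2 + 4 + 1 + 5) / 5 = 20/5 = 4

Step 2 — sample variances and covariances s[i,j] = (1/(n-1)) · Σ_k (x_{k,i} - mean_i) · (x_{k,j} - mean_j), with n-1 = 4:
  s[X_1,X_1] = ((-4.6)·(-4.6) + (2.4)·(2.4) + (2.4)·(2.4) + (2.4)·(2.4) + (-2.6)·(-2.6)) / 4 = 45.2/4 = 11.3
  s[X_1,X_2] = ((-4.6)·(4) + (2.4)·(-2) + (2.4)·(0) + (2.4)·(-3) + (-2.6)·(1)) / 4 = -33/4 = -8.25
  s[X_2,X_2] = ((4)·(4) + (-2)·(-2) + (0)·(0) + (-3)·(-3) + (1)·(1)) / 4 = 30/4 = 7.5
  Sample standard deviations s_i = √(s[i,i]):
  s(X_1) = √(11.3) = 3.3615
  s(X_2) = √(7.5) = 2.7386

Step 3 — r_{ij} = s_{ij} / (s_i · s_j):
  r[X_1,X_1] = 1 (diagonal).
  r[X_1,X_2] = -8.25 / (3.3615 · 2.7386) = -8.25 / 9.206 = -0.8962
  r[X_2,X_2] = 1 (diagonal).

R is symmetric with unit diagonal. Assembling:

R = [[1, -0.8962],
 [-0.8962, 1]]


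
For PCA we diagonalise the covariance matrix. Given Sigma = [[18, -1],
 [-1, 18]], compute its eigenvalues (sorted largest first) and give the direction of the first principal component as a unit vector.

Step 1 — characteristic polynomial of 2×2 Sigma:
  det(Sigma - λI) = λ² - trace · λ + det = 0.
  trace = 18 + 18 = 36, det = 18·18 - (-1)² = 323.
Step 2 — discriminant:
  Δ = trace² - 4·det = 1296 - 1292 = 4.
Step 3 — eigenvalues:
  λ = (trace ± √Δ)/2 = (36 ± 2)/2,
  λ_1 = 19,  λ_2 = 17.

Step 4 — unit eigenvector for λ_1: solve (Sigma - λ_1 I)v = 0. First row:
  (18 - 19)·v_x + (-1)·v_y = 0, i.e. (-1)·v_x + (-1)·v_y = 0,
  so v ∝ (b, λ_1 - a) = (-1, 1); multiply by -1 so the first entry is positive: u = (1, -1).
  ||u|| = √((1)² + (-1)²) = √(2) ≈ 1.4142,
  v_1 = u/||u|| ≈ (0.7071, -0.7071) (||v_1|| = 1).

λ_1 = 19,  λ_2 = 17;  v_1 ≈ (0.7071, -0.7071)


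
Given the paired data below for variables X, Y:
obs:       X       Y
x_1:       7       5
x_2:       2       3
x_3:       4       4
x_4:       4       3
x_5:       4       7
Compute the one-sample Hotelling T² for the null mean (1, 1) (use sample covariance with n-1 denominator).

Step 1 — sample mean vector:
  mean(X) = (7 + 2 + 4 + 4 + 4) / 5 = 21/5 = 4.2
  mean(Y) = (5 + 3 + 4 + 3 + 7) / 5 = 22/5 = 4.4
  x̄ = (4.2, 4.4),  deviation x̄ - mu_0 = (4.2, 4.4) - (1, 1) = (3.2, 3.4).

Step 2 — sample covariance matrix, S[i,j] = (1/(n-1)) · Σ_k (x_{k,i} - mean_i) · (x_{k,j} - mean_j), divisor n-1 = 4:
  S[X,X] = ((2.8)·(2.8) + (-2.2)·(-2.2) + (-0.2)·(-0.2) + (-0.2)·(-0.2) + (-0.2)·(-0.2)) / 4 = 12.8/4 = 3.2
  S[X,Y] = ((2.8)·(0.6) + (-2.2)·(-1.4) + (-0.2)·(-0.4) + (-0.2)·(-1.4) + (-0.2)·(2.6)) / 4 = 4.6/4 = 1.15
  S[Y,Y] = ((0.6)·(0.6) + (-1.4)·(-1.4) + (-0.4)·(-0.4) + (-1.4)·(-1.4) + (2.6)·(2.6)) / 4 = 11.2/4 = 2.8
  S = [[3.2, 1.15],
 [1.15, 2.8]].

Step 3 — invert S. det(S) = 3.2·2.8 - (1.15)² = 7.6375.
  S^{-1} = (1/det) · [[d, -b], [-b, a]] = [[0.3666, -0.1506],
 [-0.1506, 0.419]].

Step 4 — quadratic form (x̄ - mu_0)^T · S^{-1} · (x̄ - mu_0):
  S^{-1} · (x̄ - mu_0) = (0.6612, 0.9427),
  (x̄ - mu_0)^T · [...] = (3.2)·(0.6612) + (3.4)·(0.9427) = 5.3211.

Step 5 — scale by n: T² = 5 · 5.3211 = 26.6056.

T² ≈ 26.6056


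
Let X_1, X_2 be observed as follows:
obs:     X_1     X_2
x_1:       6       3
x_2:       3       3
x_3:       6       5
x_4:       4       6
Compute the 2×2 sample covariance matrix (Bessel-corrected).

Step 1 — column means:
  mean(X_1) = (6 + 3 + 6 + 4) / 4 = 19/4 = 4.75
  mean(X_2) = (3 + 3 + 5 + 6) / 4 = 17/4 = 4.25

Step 2 — sample covariance S[i,j] = (1/(n-1)) · Σ_k (x_{k,i} - mean_i) · (x_{k,j} - mean_j), with n-1 = 3.
  S[X_1,X_1] = ((1.25)·(1.25) + (-1.75)·(-1.75) + (1.25)·(1.25) + (-0.75)·(-0.75)) / 3 = 6.75/3 = 2.25
  S[X_1,X_2] = ((1.25)·(-1.25) + (-1.75)·(-1.25) + (1.25)·(0.75) + (-0.75)·(1.75)) / 3 = 0.25/3 = 0.0833
  S[X_2,X_2] = ((-1.25)·(-1.25) + (-1.25)·(-1.25) + (0.75)·(0.75) + (1.75)·(1.75)) / 3 = 6.75/3 = 2.25

S is symmetric (S[j,i] = S[i,j]). Assembling:

S = [[2.25, 0.0833],
 [0.0833, 2.25]]


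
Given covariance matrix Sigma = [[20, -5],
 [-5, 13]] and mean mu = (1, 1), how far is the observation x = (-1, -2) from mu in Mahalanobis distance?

Step 1 — centre the observation: (x - mu) = (-2, -3).

Step 2 — invert Sigma. det(Sigma) = 20·13 - (-5)² = 235.
  Sigma^{-1} = (1/det) · [[d, -b], [-b, a]] = [[0.0553, 0.0213],
 [0.0213, 0.0851]].

Step 3 — form the quadratic (x - mu)^T · Sigma^{-1} · (x - mu):
  Sigma^{-1} · (x - mu) = (-0.1745, -0.2979).
  (x - mu)^T · [Sigma^{-1} · (x - mu)] = (-2)·(-0.1745) + (-3)·(-0.2979) = 1.2426.

Step 4 — take square root: d = √(1.2426) ≈ 1.1147.

d(x, mu) = √(1.2426) ≈ 1.1147


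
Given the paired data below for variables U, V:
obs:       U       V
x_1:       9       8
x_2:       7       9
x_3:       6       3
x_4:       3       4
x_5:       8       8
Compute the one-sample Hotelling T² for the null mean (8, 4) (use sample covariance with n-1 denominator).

Step 1 — sample mean vector:
  mean(U) = (9 + 7 + 6 + 3 + 8) / 5 = 33/5 = 6.6
  mean(V) = (8 + 9 + 3 + 4 + 8) / 5 = 32/5 = 6.4
  x̄ = (6.6, 6.4),  deviation x̄ - mu_0 = (6.6, 6.4) - (8, 4) = (-1.4, 2.4).

Step 2 — sample covariance matrix, S[i,j] = (1/(n-1)) · Σ_k (x_{k,i} - mean_i) · (x_{k,j} - mean_j), divisor n-1 = 4:
  S[U,U] = ((2.4)·(2.4) + (0.4)·(0.4) + (-0.6)·(-0.6) + (-3.6)·(-3.6) + (1.4)·(1.4)) / 4 = 21.2/4 = 5.3
  S[U,V] = ((2.4)·(1.6) + (0.4)·(2.6) + (-0.6)·(-3.4) + (-3.6)·(-2.4) + (1.4)·(1.6)) / 4 = 17.8/4 = 4.45
  S[V,V] = ((1.6)·(1.6) + (2.6)·(2.6) + (-3.4)·(-3.4) + (-2.4)·(-2.4) + (1.6)·(1.6)) / 4 = 29.2/4 = 7.3
  S = [[5.3, 4.45],
 [4.45, 7.3]].

Step 3 — invert S. det(S) = 5.3·7.3 - (4.45)² = 18.8875.
  S^{-1} = (1/det) · [[d, -b], [-b, a]] = [[0.3865, -0.2356],
 [-0.2356, 0.2806]].

Step 4 — quadratic form (x̄ - mu_0)^T · S^{-1} · (x̄ - mu_0):
  S^{-1} · (x̄ - mu_0) = (-1.1066, 1.0033),
  (x̄ - mu_0)^T · [...] = (-1.4)·(-1.1066) + (2.4)·(1.0033) = 3.9571.

Step 5 — scale by n: T² = 5 · 3.9571 = 19.7856.

T² ≈ 19.7856


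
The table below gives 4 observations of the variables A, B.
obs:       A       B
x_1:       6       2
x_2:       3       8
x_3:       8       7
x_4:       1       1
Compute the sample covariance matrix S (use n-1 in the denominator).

Step 1 — column means:
  mean(A) = (6 + 3 + 8 + 1) / 4 = 18/4 = 4.5
  mean(B) = (2 + 8 + 7 + 1) / 4 = 18/4 = 4.5

Step 2 — sample covariance S[i,j] = (1/(n-1)) · Σ_k (x_{k,i} - mean_i) · (x_{k,j} - mean_j), with n-1 = 3.
  S[A,A] = ((1.5)·(1.5) + (-1.5)·(-1.5) + (3.5)·(3.5) + (-3.5)·(-3.5)) / 3 = 29/3 = 9.6667
  S[A,B] = ((1.5)·(-2.5) + (-1.5)·(3.5) + (3.5)·(2.5) + (-3.5)·(-3.5)) / 3 = 12/3 = 4
  S[B,B] = ((-2.5)·(-2.5) + (3.5)·(3.5) + (2.5)·(2.5) + (-3.5)·(-3.5)) / 3 = 37/3 = 12.3333

S is symmetric (S[j,i] = S[i,j]). Assembling:

S = [[9.6667, 4],
 [4, 12.3333]]


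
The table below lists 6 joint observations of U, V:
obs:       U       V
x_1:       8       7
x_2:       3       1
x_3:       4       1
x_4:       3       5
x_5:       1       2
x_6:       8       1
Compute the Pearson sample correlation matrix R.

Step 1 — column means:
  mean(U) = (8 + 3 + 4 + 3 + 1 + 8) / 6 = 27/6 = 4.5
  mean(V) = (7 + 1 + 1 + 5 + 2 + 1) / 6 = 17/6 = 2.8333

Step 2 — sample variances and covariances s[i,j] = (1/(n-1)) · Σ_k (x_{k,i} - mean_i) · (x_{k,j} - mean_j), with n-1 = 5:
  s[U,U] = ((3.5)·(3.5) + (-1.5)·(-1.5) + (-0.5)·(-0.5) + (-1.5)·(-1.5) + (-3.5)·(-3.5) + (3.5)·(3.5)) / 5 = 41.5/5 = 8.3
  s[U,V] = ((3.5)·(4.1667) + (-1.5)·(-1.8333) + (-0.5)·(-1.8333) + (-1.5)·(2.1667) + (-3.5)·(-0.8333) + (3.5)·(-1.8333)) / 5 = 11.5/5 = 2.3
  s[V,V] = ((4.1667)·(4.1667) + (-1.8333)·(-1.8333) + (-1.8333)·(-1.8333) + (2.1667)·(2.1667) + (-0.8333)·(-0.8333) + (-1.8333)·(-1.8333)) / 5 = 32.8333/5 = 6.5667
  Sample standard deviations s_i = √(s[i,i]):
  s(U) = √(8.3) = 2.881
  s(V) = √(6.5667) = 2.5626

Step 3 — r_{ij} = s_{ij} / (s_i · s_j):
  r[U,U] = 1 (diagonal).
  r[U,V] = 2.3 / (2.881 · 2.5626) = 2.3 / 7.3826 = 0.3115
  r[V,V] = 1 (diagonal).

R is symmetric with unit diagonal. Assembling:

R = [[1, 0.3115],
 [0.3115, 1]]


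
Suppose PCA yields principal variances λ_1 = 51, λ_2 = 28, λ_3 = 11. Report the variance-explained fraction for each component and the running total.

Step 1 — total variance = trace(Sigma) = Σ λ_i = 51 + 28 + 11 = 90.

Step 2 — fraction explained by component i = λ_i / Σ λ:
  PC1: 51/90 = 0.5667
  PC2: 28/90 = 0.3111
  PC3: 11/90 = 0.1222

Step 3 — cumulative fraction after k components = (λ_1 + ... + λ_k) / Σ λ:
  k = 1: 51/90 = 0.5667
  k = 2: (51 + 28)/90 = 79/90 = 0.8778
  k = 3: (51 + 28 + 11)/90 = 90/90 = 1

Summary (fraction, with percent):

explained: PC1 0.5667 (56.67%), PC2 0.3111 (31.11%), PC3 0.1222 (12.22%);  cumulative: 0.5667, 0.8778, 1


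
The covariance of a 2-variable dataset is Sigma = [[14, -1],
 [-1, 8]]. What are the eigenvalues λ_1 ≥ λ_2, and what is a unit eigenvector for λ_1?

Step 1 — characteristic polynomial of 2×2 Sigma:
  det(Sigma - λI) = λ² - trace · λ + det = 0.
  trace = 14 + 8 = 22, det = 14·8 - (-1)² = 111.
Step 2 — discriminant:
  Δ = trace² - 4·det = 484 - 444 = 40.
Step 3 — eigenvalues:
  λ = (trace ± √Δ)/2 = (22 ± 6.3246)/2,
  λ_1 = 14.1623,  λ_2 = 7.8377.

Step 4 — unit eigenvector for λ_1: solve (Sigma - λ_1 I)v = 0. First row:
  (14 - 14.1623)·v_x + (-1)·v_y = 0, i.e. (-0.1623)·v_x + (-1)·v_y = 0,
  so v ∝ (b, λ_1 - a) = (-1, 0.1623); multiply by -1 so the first entry is positive: u = (1, -0.1623).
  ||u|| = √((1)² + (-0.1623)²) = √(1.0263) ≈ 1.0131,
  v_1 = u/||u|| ≈ (0.9871, -0.1602) (||v_1|| = 1).

λ_1 = 14.1623,  λ_2 = 7.8377;  v_1 ≈ (0.9871, -0.1602)


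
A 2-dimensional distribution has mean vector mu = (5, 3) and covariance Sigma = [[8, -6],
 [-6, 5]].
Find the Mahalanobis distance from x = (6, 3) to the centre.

Step 1 — centre the observation: (x - mu) = (1, 0).

Step 2 — invert Sigma. det(Sigma) = 8·5 - (-6)² = 4.
  Sigma^{-1} = (1/det) · [[d, -b], [-b, a]] = [[1.25, 1.5],
 [1.5, 2]].

Step 3 — form the quadratic (x - mu)^T · Sigma^{-1} · (x - mu):
  Sigma^{-1} · (x - mu) = (1.25, 1.5).
  (x - mu)^T · [Sigma^{-1} · (x - mu)] = (1)·(1.25) + (0)·(1.5) = 1.25.

Step 4 — take square root: d = √(1.25) ≈ 1.118.

d(x, mu) = √(1.25) ≈ 1.118


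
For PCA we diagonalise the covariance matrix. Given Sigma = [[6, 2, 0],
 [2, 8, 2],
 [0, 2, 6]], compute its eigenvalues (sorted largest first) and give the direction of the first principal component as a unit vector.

Step 1 — characteristic polynomial p(λ) = det(λI - Sigma) = λ³ - tr·λ² + c_1·λ - det, where tr = trace, c_1 = sum of the principal 2×2 minors, det = det(Sigma):
  tr = 6 + 8 + 6 = 20,
  c_1 = (6·8 - (2)²) + (6·6 - (0)²) + (8·6 - (2)²) = 44 + 36 + 44 = 124,
  det = 6·(8·6 - (2)²) - (2)·((2)·6 - (2)·(0)) + (0)·((2)·(2) - 8·(0)) = 6·(44) - (2)·(12) + (0)·(4) = 240.
  So p(λ) = λ³ - 20λ² + 124λ - 240.
Step 2 — look for an integer root (rational root theorem: any rational root is an integer divisor of 240). Testing λ = 4:
  p(4) = 64 - 320 + 496 - 240 = 0  ✓
  Dividing out (λ - 4): p(λ) = (λ - 4)(λ² - 16λ + 60).
Step 3 — remaining eigenvalues from the quadratic λ² - 16λ + 60 = 0:
  Δ = 16² - 4·60 = 256 - 240 = 16,  λ = (16 ± √16)/2 = (16 ± 4)/2 = 10 or 6.
  Sorted: λ_1 = 10,  λ_2 = 6,  λ_3 = 4  (check: sum = 20 = tr ✓).

Step 4 — unit eigenvector for λ_1 = 10: v spans the null space of (Sigma - λ_1 I), whose rows are
  r_1 = (-4, 2, 0),  r_2 = (2, -2, 2),  r_3 = (0, 2, -4).
  v is orthogonal to every row, so take v ∝ r_1 × r_2 = ((2)·(2) - (0)·(-2), (0)·(2) - (-4)·(2), (-4)·(-2) - (2)·(2)) = (4, 8, 4).
  Rescale (divide by 4): u = (1, 2, 1).
  ||u|| = √((1)² + (2)² + (1)²) = √(6) ≈ 2.4495,  v_1 = u/||u|| ≈ (0.4082, 0.8165, 0.4082) (||v_1|| = 1).

λ_1 = 10,  λ_2 = 6,  λ_3 = 4;  v_1 ≈ (0.4082, 0.8165, 0.4082)


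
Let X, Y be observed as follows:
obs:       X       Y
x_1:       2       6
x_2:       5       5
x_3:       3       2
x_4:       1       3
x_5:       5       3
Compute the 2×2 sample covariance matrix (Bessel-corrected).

Step 1 — column means:
  mean(X) = (2 + 5 + 3 + 1 + 5) / 5 = 16/5 = 3.2
  mean(Y) = (6 + 5 + 2 + 3 + 3) / 5 = 19/5 = 3.8

Step 2 — sample covariance S[i,j] = (1/(n-1)) · Σ_k (x_{k,i} - mean_i) · (x_{k,j} - mean_j), with n-1 = 4.
  S[X,X] = ((-1.2)·(-1.2) + (1.8)·(1.8) + (-0.2)·(-0.2) + (-2.2)·(-2.2) + (1.8)·(1.8)) / 4 = 12.8/4 = 3.2
  S[X,Y] = ((-1.2)·(2.2) + (1.8)·(1.2) + (-0.2)·(-1.8) + (-2.2)·(-0.8) + (1.8)·(-0.8)) / 4 = 0.2/4 = 0.05
  S[Y,Y] = ((2.2)·(2.2) + (1.2)·(1.2) + (-1.8)·(-1.8) + (-0.8)·(-0.8) + (-0.8)·(-0.8)) / 4 = 10.8/4 = 2.7

S is symmetric (S[j,i] = S[i,j]). Assembling:

S = [[3.2, 0.05],
 [0.05, 2.7]]


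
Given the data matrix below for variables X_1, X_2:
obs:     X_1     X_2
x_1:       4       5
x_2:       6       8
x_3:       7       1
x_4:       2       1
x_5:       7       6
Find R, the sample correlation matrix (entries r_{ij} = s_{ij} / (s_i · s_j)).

Step 1 — column means:
  mean(X_1) = (4 + 6 + 7 + 2 + 7) / 5 = 26/5 = 5.2
  mean(X_2) = (5 + 8 + 1 + 1 + 6) / 5 = 21/5 = 4.2

Step 2 — sample variances and covariances s[i,j] = (1/(n-1)) · Σ_k (x_{k,i} - mean_i) · (x_{k,j} - mean_j), with n-1 = 4:
  s[X_1,X_1] = ((-1.2)·(-1.2) + (0.8)·(0.8) + (1.8)·(1.8) + (-3.2)·(-3.2) + (1.8)·(1.8)) / 4 = 18.8/4 = 4.7
  s[X_1,X_2] = ((-1.2)·(0.8) + (0.8)·(3.8) + (1.8)·(-3.2) + (-3.2)·(-3.2) + (1.8)·(1.8)) / 4 = 9.8/4 = 2.45
  s[X_2,X_2] = ((0.8)·(0.8) + (3.8)·(3.8) + (-3.2)·(-3.2) + (-3.2)·(-3.2) + (1.8)·(1.8)) / 4 = 38.8/4 = 9.7
  Sample standard deviations s_i = √(s[i,i]):
  s(X_1) = √(4.7) = 2.1679
  s(X_2) = √(9.7) = 3.1145

Step 3 — r_{ij} = s_{ij} / (s_i · s_j):
  r[X_1,X_1] = 1 (diagonal).
  r[X_1,X_2] = 2.45 / (2.1679 · 3.1145) = 2.45 / 6.752 = 0.3629
  r[X_2,X_2] = 1 (diagonal).

R is symmetric with unit diagonal. Assembling:

R = [[1, 0.3629],
 [0.3629, 1]]


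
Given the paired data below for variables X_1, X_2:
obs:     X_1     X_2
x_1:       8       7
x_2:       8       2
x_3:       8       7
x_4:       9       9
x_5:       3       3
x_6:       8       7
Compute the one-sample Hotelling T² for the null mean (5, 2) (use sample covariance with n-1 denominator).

Step 1 — sample mean vector:
  mean(X_1) = (8 + 8 + 8 + 9 + 3 + 8) / 6 = 44/6 = 7.3333
  mean(X_2) = (7 + 2 + 7 + 9 + 3 + 7) / 6 = 35/6 = 5.8333
  x̄ = (7.3333, 5.8333),  deviation x̄ - mu_0 = (7.3333, 5.8333) - (5, 2) = (2.3333, 3.8333).

Step 2 — sample covariance matrix, S[i,j] = (1/(n-1)) · Σ_k (x_{k,i} - mean_i) · (x_{k,j} - mean_j), divisor n-1 = 5:
  S[X_1,X_1] = ((0.6667)·(0.6667) + (0.6667)·(0.6667) + (0.6667)·(0.6667) + (1.6667)·(1.6667) + (-4.3333)·(-4.3333) + (0.6667)·(0.6667)) / 5 = 23.3333/5 = 4.6667
  S[X_1,X_2] = ((0.6667)·(1.1667) + (0.6667)·(-3.8333) + (0.6667)·(1.1667) + (1.6667)·(3.1667) + (-4.3333)·(-2.8333) + (0.6667)·(1.1667)) / 5 = 17.3333/5 = 3.4667
  S[X_2,X_2] = ((1.1667)·(1.1667) + (-3.8333)·(-3.8333) + (1.1667)·(1.1667) + (3.1667)·(3.1667) + (-2.8333)·(-2.8333) + (1.1667)·(1.1667)) / 5 = 36.8333/5 = 7.3667
  S = [[4.6667, 3.4667],
 [3.4667, 7.3667]].

Step 3 — invert S. det(S) = 4.6667·7.3667 - (3.4667)² = 22.36.
  S^{-1} = (1/det) · [[d, -b], [-b, a]] = [[0.3295, -0.155],
 [-0.155, 0.2087]].

Step 4 — quadratic form (x̄ - mu_0)^T · S^{-1} · (x̄ - mu_0):
  S^{-1} · (x̄ - mu_0) = (0.1744, 0.4383),
  (x̄ - mu_0)^T · [...] = (2.3333)·(0.1744) + (3.8333)·(0.4383) = 2.0871.

Step 5 — scale by n: T² = 6 · 2.0871 = 12.5224.

T² ≈ 12.5224


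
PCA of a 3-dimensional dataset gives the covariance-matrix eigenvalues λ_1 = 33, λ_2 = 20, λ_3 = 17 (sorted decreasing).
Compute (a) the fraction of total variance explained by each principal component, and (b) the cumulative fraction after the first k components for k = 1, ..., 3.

Step 1 — total variance = trace(Sigma) = Σ λ_i = 33 + 20 + 17 = 70.

Step 2 — fraction explained by component i = λ_i / Σ λ:
  PC1: 33/70 = 0.4714
  PC2: 20/70 = 0.2857
  PC3: 17/70 = 0.2429

Step 3 — cumulative fraction after k components = (λ_1 + ... + λ_k) / Σ λ:
  k = 1: 33/70 = 0.4714
  k = 2: (33 + 20)/70 = 53/70 = 0.7571
  k = 3: (33 + 20 + 17)/70 = 70/70 = 1

Summary (fraction, with percent):

explained: PC1 0.4714 (47.14%), PC2 0.2857 (28.57%), PC3 0.2429 (24.29%);  cumulative: 0.4714, 0.7571, 1


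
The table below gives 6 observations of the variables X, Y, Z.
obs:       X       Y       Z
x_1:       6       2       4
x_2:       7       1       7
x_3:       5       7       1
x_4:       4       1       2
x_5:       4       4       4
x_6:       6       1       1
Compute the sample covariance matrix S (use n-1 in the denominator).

Step 1 — column means:
  mean(X) = (6 + 7 + 5 + 4 + 4 + 6) / 6 = 32/6 = 5.3333
  mean(Y) = (2 + 1 + 7 + 1 + 4 + 1) / 6 = 16/6 = 2.6667
  mean(Z) = (4 + 7 + 1 + 2 + 4 + 1) / 6 = 19/6 = 3.1667

Step 2 — sample covariance S[i,j] = (1/(n-1)) · Σ_k (x_{k,i} - mean_i) · (x_{k,j} - mean_j), with n-1 = 5.
  S[X,X] = ((0.6667)·(0.6667) + (1.6667)·(1.6667) + (-0.3333)·(-0.3333) + (-1.3333)·(-1.3333) + (-1.3333)·(-1.3333) + (0.6667)·(0.6667)) / 5 = 7.3333/5 = 1.4667
  S[X,Y] = ((0.6667)·(-0.6667) + (1.6667)·(-1.6667) + (-0.3333)·(4.3333) + (-1.3333)·(-1.6667) + (-1.3333)·(1.3333) + (0.6667)·(-1.6667)) / 5 = -5.3333/5 = -1.0667
  S[X,Z] = ((0.6667)·(0.8333) + (1.6667)·(3.8333) + (-0.3333)·(-2.1667) + (-1.3333)·(-1.1667) + (-1.3333)·(0.8333) + (0.6667)·(-2.1667)) / 5 = 6.6667/5 = 1.3333
  S[Y,Y] = ((-0.6667)·(-0.6667) + (-1.6667)·(-1.6667) + (4.3333)·(4.3333) + (-1.6667)·(-1.6667) + (1.3333)·(1.3333) + (-1.6667)·(-1.6667)) / 5 = 29.3333/5 = 5.8667
  S[Y,Z] = ((-0.6667)·(0.8333) + (-1.6667)·(3.8333) + (4.3333)·(-2.1667) + (-1.6667)·(-1.1667) + (1.3333)·(0.8333) + (-1.6667)·(-2.1667)) / 5 = -9.6667/5 = -1.9333
  S[Z,Z] = ((0.8333)·(0.8333) + (3.8333)·(3.8333) + (-2.1667)·(-2.1667) + (-1.1667)·(-1.1667) + (0.8333)·(0.8333) + (-2.1667)·(-2.1667)) / 5 = 26.8333/5 = 5.3667

S is symmetric (S[j,i] = S[i,j]). Assembling:

S = [[1.4667, -1.0667, 1.3333],
 [-1.0667, 5.8667, -1.9333],
 [1.3333, -1.9333, 5.3667]]


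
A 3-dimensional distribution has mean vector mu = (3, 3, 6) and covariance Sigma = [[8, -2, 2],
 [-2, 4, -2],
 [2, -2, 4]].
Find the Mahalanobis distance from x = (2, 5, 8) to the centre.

Step 1 — centre the observation: (x - mu) = (-1, 2, 2).

Step 2 — invert Sigma (cofactor / det for 3×3, or solve directly):
  Sigma^{-1} = [[0.15, 0.05, -0.05],
 [0.05, 0.35, 0.15],
 [-0.05, 0.15, 0.35]].

Step 3 — form the quadratic (x - mu)^T · Sigma^{-1} · (x - mu):
  Sigma^{-1} · (x - mu) = (-0.15, 0.95, 1.05).
  (x - mu)^T · [Sigma^{-1} · (x - mu)] = (-1)·(-0.15) + (2)·(0.95) + (2)·(1.05) = 4.15.

Step 4 — take square root: d = √(4.15) ≈ 2.0372.

d(x, mu) = √(4.15) ≈ 2.0372


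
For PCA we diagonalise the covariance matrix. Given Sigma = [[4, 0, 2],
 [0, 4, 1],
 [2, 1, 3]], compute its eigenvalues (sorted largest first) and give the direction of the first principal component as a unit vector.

Step 1 — characteristic polynomial p(λ) = det(λI - Sigma) = λ³ - tr·λ² + c_1·λ - det, where tr = trace, c_1 = sum of the principal 2×2 minors, det = det(Sigma):
  tr = 4 + 4 + 3 = 11,
  c_1 = (4·4 - (0)²) + (4·3 - (2)²) + (4·3 - (1)²) = 16 + 8 + 11 = 35,
  det = 4·(4·3 - (1)²) - (0)·((0)·3 - (1)·(2)) + (2)·((0)·(1) - 4·(2)) = 4·(11) - (0)·(-2) + (2)·(-8) = 28.
  So p(λ) = λ³ - 11λ² + 35λ - 28.
Step 2 — look for an integer root (rational root theorem: any rational root is an integer divisor of 28). Testing λ = 4:
  p(4) = 64 - 176 + 140 - 28 = 0  ✓
  Dividing out (λ - 4): p(λ) = (λ - 4)(λ² - 7λ + 7).
Step 3 — remaining eigenvalues from the quadratic λ² - 7λ + 7 = 0:
  Δ = 7² - 4·7 = 49 - 28 = 21,  λ = (7 ± √21)/2 = (7 ± 4.5826)/2 ≈ 5.7913 or 1.2087.
  Sorted: λ_1 = 5.7913,  λ_2 = 4,  λ_3 = 1.2087  (check: sum = 11 = tr ✓).

Step 4 — unit eigenvector for λ_1 ≈ 5.7913: v spans the null space of (Sigma - λ_1 I), whose rows are
  r_1 = (-1.7913, 0, 2),  r_2 = (0, -1.7913, 1),  r_3 = (2, 1, -2.7913).
  v is orthogonal to every row, so take v ∝ r_1 × r_2 = ((0)·(1) - (2)·(-1.7913), (2)·(0) - (-1.7913)·(1), (-1.7913)·(-1.7913) - (0)·(0)) ≈ (3.5826, 1.7913, 3.2087).
  Let u = (3.5826, 1.7913, 3.2087).
  ||u|| = √((3.5826)² + (1.7913)² + (3.2087)²) = √(26.3394) ≈ 5.1322,  v_1 = u/||u|| ≈ (0.6981, 0.349, 0.6252) (||v_1|| = 1).

λ_1 = 5.7913,  λ_2 = 4,  λ_3 = 1.2087;  v_1 ≈ (0.6981, 0.349, 0.6252)


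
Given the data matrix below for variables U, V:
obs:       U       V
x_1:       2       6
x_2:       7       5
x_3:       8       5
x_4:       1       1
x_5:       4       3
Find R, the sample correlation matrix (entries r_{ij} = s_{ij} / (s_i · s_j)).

Step 1 — column means:
  mean(U) = (2 + 7 + 8 + 1 + 4) / 5 = 22/5 = 4.4
  mean(V) = (6 + 5 + 5 + 1 + 3) / 5 = 20/5 = 4

Step 2 — sample variances and covariances s[i,j] = (1/(n-1)) · Σ_k (x_{k,i} - mean_i) · (x_{k,j} - mean_j), with n-1 = 4:
  s[U,U] = ((-2.4)·(-2.4) + (2.6)·(2.6) + (3.6)·(3.6) + (-3.4)·(-3.4) + (-0.4)·(-0.4)) / 4 = 37.2/4 = 9.3
  s[U,V] = ((-2.4)·(2) + (2.6)·(1) + (3.6)·(1) + (-3.4)·(-3) + (-0.4)·(-1)) / 4 = 12/4 = 3
  s[V,V] = ((2)·(2) + (1)·(1) + (1)·(1) + (-3)·(-3) + (-1)·(-1)) / 4 = 16/4 = 4
  Sample standard deviations s_i = √(s[i,i]):
  s(U) = √(9.3) = 3.0496
  s(V) = √(4) = 2

Step 3 — r_{ij} = s_{ij} / (s_i · s_j):
  r[U,U] = 1 (diagonal).
  r[U,V] = 3 / (3.0496 · 2) = 3 / 6.0992 = 0.4919
  r[V,V] = 1 (diagonal).

R is symmetric with unit diagonal. Assembling:

R = [[1, 0.4919],
 [0.4919, 1]]


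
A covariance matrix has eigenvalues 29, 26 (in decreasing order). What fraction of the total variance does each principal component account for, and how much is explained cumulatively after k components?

Step 1 — total variance = trace(Sigma) = Σ λ_i = 29 + 26 = 55.

Step 2 — fraction explained by component i = λ_i / Σ λ:
  PC1: 29/55 = 0.5273
  PC2: 26/55 = 0.4727

Step 3 — cumulative fraction after k components = (λ_1 + ... + λ_k) / Σ λ:
  k = 1: 29/55 = 0.5273
  k = 2: (29 + 26)/55 = 55/55 = 1

Summary (fraction, with percent):

explained: PC1 0.5273 (52.73%), PC2 0.4727 (47.27%);  cumulative: 0.5273, 1


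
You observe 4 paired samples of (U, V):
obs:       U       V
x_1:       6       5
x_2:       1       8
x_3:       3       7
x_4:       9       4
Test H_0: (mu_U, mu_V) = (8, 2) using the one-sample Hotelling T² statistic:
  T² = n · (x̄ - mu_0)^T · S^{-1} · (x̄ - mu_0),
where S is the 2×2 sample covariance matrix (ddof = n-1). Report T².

Step 1 — sample mean vector:
  mean(U) = (6 + 1 + 3 + 9) / 4 = 19/4 = 4.75
  mean(V) = (5 + 8 + 7 + 4) / 4 = 24/4 = 6
  x̄ = (4.75, 6),  deviation x̄ - mu_0 = (4.75, 6) - (8, 2) = (-3.25, 4).

Step 2 — sample covariance matrix, S[i,j] = (1/(n-1)) · Σ_k (x_{k,i} - mean_i) · (x_{k,j} - mean_j), divisor n-1 = 3:
  S[U,U] = ((1.25)·(1.25) + (-3.75)·(-3.75) + (-1.75)·(-1.75) + (4.25)·(4.25)) / 3 = 36.75/3 = 12.25
  S[U,V] = ((1.25)·(-1) + (-3.75)·(2) + (-1.75)·(1) + (4.25)·(-2)) / 3 = -19/3 = -6.3333
  S[V,V] = ((-1)·(-1) + (2)·(2) + (1)·(1) + (-2)·(-2)) / 3 = 10/3 = 3.3333
  S = [[12.25, -6.3333],
 [-6.3333, 3.3333]].

Step 3 — invert S. det(S) = 12.25·3.3333 - (-6.3333)² = 0.7222.
  S^{-1} = (1/det) · [[d, -b], [-b, a]] = [[4.6154, 8.7692],
 [8.7692, 16.9615]].

Step 4 — quadratic form (x̄ - mu_0)^T · S^{-1} · (x̄ - mu_0):
  S^{-1} · (x̄ - mu_0) = (20.0769, 39.3462),
  (x̄ - mu_0)^T · [...] = (-3.25)·(20.0769) + (4)·(39.3462) = 92.1346.

Step 5 — scale by n: T² = 4 · 92.1346 = 368.5385.

T² ≈ 368.5385


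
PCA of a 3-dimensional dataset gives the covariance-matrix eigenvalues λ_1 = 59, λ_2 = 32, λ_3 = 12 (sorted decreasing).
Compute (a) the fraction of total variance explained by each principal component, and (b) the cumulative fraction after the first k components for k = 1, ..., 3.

Step 1 — total variance = trace(Sigma) = Σ λ_i = 59 + 32 + 12 = 103.

Step 2 — fraction explained by component i = λ_i / Σ λ:
  PC1: 59/103 = 0.5728
  PC2: 32/103 = 0.3107
  PC3: 12/103 = 0.1165

Step 3 — cumulative fraction after k components = (λ_1 + ... + λ_k) / Σ λ:
  k = 1: 59/103 = 0.5728
  k = 2: (59 + 32)/103 = 91/103 = 0.8835
  k = 3: (59 + 32 + 12)/103 = 103/103 = 1

Summary (fraction, with percent):

explained: PC1 0.5728 (57.28%), PC2 0.3107 (31.07%), PC3 0.1165 (11.65%);  cumulative: 0.5728, 0.8835, 1


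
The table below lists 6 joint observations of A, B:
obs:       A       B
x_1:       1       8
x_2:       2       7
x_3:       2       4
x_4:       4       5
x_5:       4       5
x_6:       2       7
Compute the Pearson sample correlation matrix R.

Step 1 — column means:
  mean(A) = (1 + 2 + 2 + 4 + 4 + 2) / 6 = 15/6 = 2.5
  mean(B) = (8 + 7 + 4 + 5 + 5 + 7) / 6 = 36/6 = 6

Step 2 — sample variances and covariances s[i,j] = (1/(n-1)) · Σ_k (x_{k,i} - mean_i) · (x_{k,j} - mean_j), with n-1 = 5:
  s[A,A] = ((-1.5)·(-1.5) + (-0.5)·(-0.5) + (-0.5)·(-0.5) + (1.5)·(1.5) + (1.5)·(1.5) + (-0.5)·(-0.5)) / 5 = 7.5/5 = 1.5
  s[A,B] = ((-1.5)·(2) + (-0.5)·(1) + (-0.5)·(-2) + (1.5)·(-1) + (1.5)·(-1) + (-0.5)·(1)) / 5 = -6/5 = -1.2
  s[B,B] = ((2)·(2) + (1)·(1) + (-2)·(-2) + (-1)·(-1) + (-1)·(-1) + (1)·(1)) / 5 = 12/5 = 2.4
  Sample standard deviations s_i = √(s[i,i]):
  s(A) = √(1.5) = 1.2247
  s(B) = √(2.4) = 1.5492

Step 3 — r_{ij} = s_{ij} / (s_i · s_j):
  r[A,A] = 1 (diagonal).
  r[A,B] = -1.2 / (1.2247 · 1.5492) = -1.2 / 1.8974 = -0.6325
  r[B,B] = 1 (diagonal).

R is symmetric with unit diagonal. Assembling:

R = [[1, -0.6325],
 [-0.6325, 1]]


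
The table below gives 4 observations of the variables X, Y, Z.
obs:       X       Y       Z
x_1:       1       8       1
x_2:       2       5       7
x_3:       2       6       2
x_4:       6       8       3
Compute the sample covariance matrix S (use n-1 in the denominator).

Step 1 — column means:
  mean(X) = (1 + 2 + 2 + 6) / 4 = 11/4 = 2.75
  mean(Y) = (8 + 5 + 6 + 8) / 4 = 27/4 = 6.75
  mean(Z) = (1 + 7 + 2 + 3) / 4 = 13/4 = 3.25

Step 2 — sample covariance S[i,j] = (1/(n-1)) · Σ_k (x_{k,i} - mean_i) · (x_{k,j} - mean_j), with n-1 = 3.
  S[X,X] = ((-1.75)·(-1.75) + (-0.75)·(-0.75) + (-0.75)·(-0.75) + (3.25)·(3.25)) / 3 = 14.75/3 = 4.9167
  S[X,Y] = ((-1.75)·(1.25) + (-0.75)·(-1.75) + (-0.75)·(-0.75) + (3.25)·(1.25)) / 3 = 3.75/3 = 1.25
  S[X,Z] = ((-1.75)·(-2.25) + (-0.75)·(3.75) + (-0.75)·(-1.25) + (3.25)·(-0.25)) / 3 = 1.25/3 = 0.4167
  S[Y,Y] = ((1.25)·(1.25) + (-1.75)·(-1.75) + (-0.75)·(-0.75) + (1.25)·(1.25)) / 3 = 6.75/3 = 2.25
  S[Y,Z] = ((1.25)·(-2.25) + (-1.75)·(3.75) + (-0.75)·(-1.25) + (1.25)·(-0.25)) / 3 = -8.75/3 = -2.9167
  S[Z,Z] = ((-2.25)·(-2.25) + (3.75)·(3.75) + (-1.25)·(-1.25) + (-0.25)·(-0.25)) / 3 = 20.75/3 = 6.9167

S is symmetric (S[j,i] = S[i,j]). Assembling:

S = [[4.9167, 1.25, 0.4167],
 [1.25, 2.25, -2.9167],
 [0.4167, -2.9167, 6.9167]]


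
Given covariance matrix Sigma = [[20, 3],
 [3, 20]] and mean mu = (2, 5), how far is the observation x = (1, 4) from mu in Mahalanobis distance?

Step 1 — centre the observation: (x - mu) = (-1, -1).

Step 2 — invert Sigma. det(Sigma) = 20·20 - (3)² = 391.
  Sigma^{-1} = (1/det) · [[d, -b], [-b, a]] = [[0.0512, -0.0077],
 [-0.0077, 0.0512]].

Step 3 — form the quadratic (x - mu)^T · Sigma^{-1} · (x - mu):
  Sigma^{-1} · (x - mu) = (-0.0435, -0.0435).
  (x - mu)^T · [Sigma^{-1} · (x - mu)] = (-1)·(-0.0435) + (-1)·(-0.0435) = 0.087.

Step 4 — take square root: d = √(0.087) ≈ 0.2949.

d(x, mu) = √(0.087) ≈ 0.2949


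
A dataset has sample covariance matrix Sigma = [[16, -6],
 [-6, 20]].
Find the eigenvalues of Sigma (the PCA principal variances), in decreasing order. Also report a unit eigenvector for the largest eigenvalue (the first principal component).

Step 1 — characteristic polynomial of 2×2 Sigma:
  det(Sigma - λI) = λ² - trace · λ + det = 0.
  trace = 16 + 20 = 36, det = 16·20 - (-6)² = 284.
Step 2 — discriminant:
  Δ = trace² - 4·det = 1296 - 1136 = 160.
Step 3 — eigenvalues:
  λ = (trace ± √Δ)/2 = (36 ± 12.6491)/2,
  λ_1 = 24.3246,  λ_2 = 11.6754.

Step 4 — unit eigenvector for λ_1: solve (Sigma - λ_1 I)v = 0. First row:
  (16 - 24.3246)·v_x + (-6)·v_y = 0, i.e. (-8.3246)·v_x + (-6)·v_y = 0,
  so v ∝ (b, λ_1 - a) = (-6, 8.3246); multiply by -1 so the first entry is positive: u = (6, -8.3246).
  ||u|| = √((6)² + (-8.3246)²) = √(105.2982) ≈ 10.2615,
  v_1 = u/||u|| ≈ (0.5847, -0.8112) (||v_1|| = 1).

λ_1 = 24.3246,  λ_2 = 11.6754;  v_1 ≈ (0.5847, -0.8112)


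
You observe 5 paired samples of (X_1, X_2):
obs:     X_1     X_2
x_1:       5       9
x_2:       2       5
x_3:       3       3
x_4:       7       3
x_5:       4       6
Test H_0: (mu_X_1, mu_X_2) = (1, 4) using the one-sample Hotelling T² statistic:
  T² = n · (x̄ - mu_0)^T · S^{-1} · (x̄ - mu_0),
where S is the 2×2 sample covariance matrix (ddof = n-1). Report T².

Step 1 — sample mean vector:
  mean(X_1) = (5 + 2 + 3 + 7 + 4) / 5 = 21/5 = 4.2
  mean(X_2) = (9 + 5 + 3 + 3 + 6) / 5 = 26/5 = 5.2
  x̄ = (4.2, 5.2),  deviation x̄ - mu_0 = (4.2, 5.2) - (1, 4) = (3.2, 1.2).

Step 2 — sample covariance matrix, S[i,j] = (1/(n-1)) · Σ_k (x_{k,i} - mean_i) · (x_{k,j} - mean_j), divisor n-1 = 4:
  S[X_1,X_1] = ((0.8)·(0.8) + (-2.2)·(-2.2) + (-1.2)·(-1.2) + (2.8)·(2.8) + (-0.2)·(-0.2)) / 4 = 14.8/4 = 3.7
  S[X_1,X_2] = ((0.8)·(3.8) + (-2.2)·(-0.2) + (-1.2)·(-2.2) + (2.8)·(-2.2) + (-0.2)·(0.8)) / 4 = -0.2/4 = -0.05
  S[X_2,X_2] = ((3.8)·(3.8) + (-0.2)·(-0.2) + (-2.2)·(-2.2) + (-2.2)·(-2.2) + (0.8)·(0.8)) / 4 = 24.8/4 = 6.2
  S = [[3.7, -0.05],
 [-0.05, 6.2]].

Step 3 — invert S. det(S) = 3.7·6.2 - (-0.05)² = 22.9375.
  S^{-1} = (1/det) · [[d, -b], [-b, a]] = [[0.2703, 0.0022],
 [0.0022, 0.1613]].

Step 4 — quadratic form (x̄ - mu_0)^T · S^{-1} · (x̄ - mu_0):
  S^{-1} · (x̄ - mu_0) = (0.8676, 0.2005),
  (x̄ - mu_0)^T · [...] = (3.2)·(0.8676) + (1.2)·(0.2005) = 3.0169.

Step 5 — scale by n: T² = 5 · 3.0169 = 15.0845.

T² ≈ 15.0845


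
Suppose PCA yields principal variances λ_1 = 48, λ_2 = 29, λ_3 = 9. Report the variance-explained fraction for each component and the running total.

Step 1 — total variance = trace(Sigma) = Σ λ_i = 48 + 29 + 9 = 86.

Step 2 — fraction explained by component i = λ_i / Σ λ:
  PC1: 48/86 = 0.5581
  PC2: 29/86 = 0.3372
  PC3: 9/86 = 0.1047

Step 3 — cumulative fraction after k components = (λ_1 + ... + λ_k) / Σ λ:
  k = 1: 48/86 = 0.5581
  k = 2: (48 + 29)/86 = 77/86 = 0.8953
  k = 3: (48 + 29 + 9)/86 = 86/86 = 1

Summary (fraction, with percent):

explained: PC1 0.5581 (55.81%), PC2 0.3372 (33.72%), PC3 0.1047 (10.47%);  cumulative: 0.5581, 0.8953, 1


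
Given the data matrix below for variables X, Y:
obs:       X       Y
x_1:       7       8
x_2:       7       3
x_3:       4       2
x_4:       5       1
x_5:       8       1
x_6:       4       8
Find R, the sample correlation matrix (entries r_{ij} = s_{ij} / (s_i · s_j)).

Step 1 — column means:
  mean(X) = (7 + 7 + 4 + 5 + 8 + 4) / 6 = 35/6 = 5.8333
  mean(Y) = (8 + 3 + 2 + 1 + 1 + 8) / 6 = 23/6 = 3.8333

Step 2 — sample variances and covariances s[i,j] = (1/(n-1)) · Σ_k (x_{k,i} - mean_i) · (x_{k,j} - mean_j), with n-1 = 5:
  s[X,X] = ((1.1667)·(1.1667) + (1.1667)·(1.1667) + (-1.8333)·(-1.8333) + (-0.8333)·(-0.8333) + (2.1667)·(2.1667) + (-1.8333)·(-1.8333)) / 5 = 14.8333/5 = 2.9667
  s[X,Y] = ((1.1667)·(4.1667) + (1.1667)·(-0.8333) + (-1.8333)·(-1.8333) + (-0.8333)·(-2.8333) + (2.1667)·(-2.8333) + (-1.8333)·(4.1667)) / 5 = -4.1667/5 = -0.8333
  s[Y,Y] = ((4.1667)·(4.1667) + (-0.8333)·(-0.8333) + (-1.8333)·(-1.8333) + (-2.8333)·(-2.8333) + (-2.8333)·(-2.8333) + (4.1667)·(4.1667)) / 5 = 54.8333/5 = 10.9667
  Sample standard deviations s_i = √(s[i,i]):
  s(X) = √(2.9667) = 1.7224
  s(Y) = √(10.9667) = 3.3116

Step 3 — r_{ij} = s_{ij} / (s_i · s_j):
  r[X,X] = 1 (diagonal).
  r[X,Y] = -0.8333 / (1.7224 · 3.3116) = -0.8333 / 5.7039 = -0.1461
  r[Y,Y] = 1 (diagonal).

R is symmetric with unit diagonal. Assembling:

R = [[1, -0.1461],
 [-0.1461, 1]]


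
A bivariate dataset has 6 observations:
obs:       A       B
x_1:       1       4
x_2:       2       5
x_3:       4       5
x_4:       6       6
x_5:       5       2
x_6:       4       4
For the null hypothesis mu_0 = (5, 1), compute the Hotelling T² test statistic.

Step 1 — sample mean vector:
  mean(A) = (1 + 2 + 4 + 6 + 5 + 4) / 6 = 22/6 = 3.6667
  mean(B) = (4 + 5 + 5 + 6 + 2 + 4) / 6 = 26/6 = 4.3333
  x̄ = (3.6667, 4.3333),  deviation x̄ - mu_0 = (3.6667, 4.3333) - (5, 1) = (-1.3333, 3.3333).

Step 2 — sample covariance matrix, S[i,j] = (1/(n-1)) · Σ_k (x_{k,i} - mean_i) · (x_{k,j} - mean_j), divisor n-1 = 5:
  S[A,A] = ((-2.6667)·(-2.6667) + (-1.6667)·(-1.6667) + (0.3333)·(0.3333) + (2.3333)·(2.3333) + (1.3333)·(1.3333) + (0.3333)·(0.3333)) / 5 = 17.3333/5 = 3.4667
  S[A,B] = ((-2.6667)·(-0.3333) + (-1.6667)·(0.6667) + (0.3333)·(0.6667) + (2.3333)·(1.6667) + (1.3333)·(-2.3333) + (0.3333)·(-0.3333)) / 5 = 0.6667/5 = 0.1333
  S[B,B] = ((-0.3333)·(-0.3333) + (0.6667)·(0.6667) + (0.6667)·(0.6667) + (1.6667)·(1.6667) + (-2.3333)·(-2.3333) + (-0.3333)·(-0.3333)) / 5 = 9.3333/5 = 1.8667
  S = [[3.4667, 0.1333],
 [0.1333, 1.8667]].

Step 3 — invert S. det(S) = 3.4667·1.8667 - (0.1333)² = 6.4533.
  S^{-1} = (1/det) · [[d, -b], [-b, a]] = [[0.2893, -0.0207],
 [-0.0207, 0.5372]].

Step 4 — quadratic form (x̄ - mu_0)^T · S^{-1} · (x̄ - mu_0):
  S^{-1} · (x̄ - mu_0) = (-0.4545, 1.8182),
  (x̄ - mu_0)^T · [...] = (-1.3333)·(-0.4545) + (3.3333)·(1.8182) = 6.6667.

Step 5 — scale by n: T² = 6 · 6.6667 = 40.

T² ≈ 40


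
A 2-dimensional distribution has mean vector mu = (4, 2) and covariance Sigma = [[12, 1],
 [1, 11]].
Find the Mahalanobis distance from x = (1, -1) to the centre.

Step 1 — centre the observation: (x - mu) = (-3, -3).

Step 2 — invert Sigma. det(Sigma) = 12·11 - (1)² = 131.
  Sigma^{-1} = (1/det) · [[d, -b], [-b, a]] = [[0.084, -0.0076],
 [-0.0076, 0.0916]].

Step 3 — form the quadratic (x - mu)^T · Sigma^{-1} · (x - mu):
  Sigma^{-1} · (x - mu) = (-0.229, -0.2519).
  (x - mu)^T · [Sigma^{-1} · (x - mu)] = (-3)·(-0.229) + (-3)·(-0.2519) = 1.4427.

Step 4 — take square root: d = √(1.4427) ≈ 1.2011.

d(x, mu) = √(1.4427) ≈ 1.2011


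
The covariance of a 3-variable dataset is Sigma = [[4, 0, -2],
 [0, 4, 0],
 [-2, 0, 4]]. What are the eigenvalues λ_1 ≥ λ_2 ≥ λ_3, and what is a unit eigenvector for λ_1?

Step 1 — characteristic polynomial p(λ) = det(λI - Sigma) = λ³ - tr·λ² + c_1·λ - det, where tr = trace, c_1 = sum of the principal 2×2 minors, det = det(Sigma):
  tr = 4 + 4 + 4 = 12,
  c_1 = (4·4 - (0)²) + (4·4 - (-2)²) + (4·4 - (0)²) = 16 + 12 + 16 = 44,
  det = 4·(4·4 - (0)²) - (0)·((0)·4 - (0)·(-2)) + (-2)·((0)·(0) - 4·(-2)) = 4·(16) - (0)·(0) + (-2)·(8) = 48.
  So p(λ) = λ³ - 12λ² + 44λ - 48.
Step 2 — look for an integer root (rational root theorem: any rational root is an integer divisor of 48). Testing λ = 2:
  p(2) = 8 - 48 + 88 - 48 = 0  ✓
  Dividing out (λ - 2): p(λ) = (λ - 2)(λ² - 10λ + 24).
Step 3 — remaining eigenvalues from the quadratic λ² - 10λ + 24 = 0:
  Δ = 10² - 4·24 = 100 - 96 = 4,  λ = (10 ± √4)/2 = (10 ± 2)/2 = 6 or 4.
  Sorted: λ_1 = 6,  λ_2 = 4,  λ_3 = 2  (check: sum = 12 = tr ✓).

Step 4 — unit eigenvector for λ_1 = 6: v spans the null space of (Sigma - λ_1 I), whose rows are
  r_1 = (-2, 0, -2),  r_2 = (0, -2, 0),  r_3 = (-2, 0, -2).
  v is orthogonal to every row, so take v ∝ r_1 × r_2 = ((0)·(0) - (-2)·(-2), (-2)·(0) - (-2)·(0), (-2)·(-2) - (0)·(0)) = (-4, 0, 4).
  Rescale (divide by 4; multiply by -1 so the first nonzero entry is positive): u = (1, 0, -1).
  ||u|| = √((1)² + (0)² + (-1)²) = √(2) ≈ 1.4142,  v_1 = u/||u|| ≈ (0.7071, 0, -0.7071) (||v_1|| = 1).

λ_1 = 6,  λ_2 = 4,  λ_3 = 2;  v_1 ≈ (0.7071, 0, -0.7071)


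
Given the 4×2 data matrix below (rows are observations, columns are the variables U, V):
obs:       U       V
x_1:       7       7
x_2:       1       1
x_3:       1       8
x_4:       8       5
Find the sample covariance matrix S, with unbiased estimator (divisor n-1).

Step 1 — column means:
  mean(U) = (7 + 1 + 1 + 8) / 4 = 17/4 = 4.25
  mean(V) = (7 + 1 + 8 + 5) / 4 = 21/4 = 5.25

Step 2 — sample covariance S[i,j] = (1/(n-1)) · Σ_k (x_{k,i} - mean_i) · (x_{k,j} - mean_j), with n-1 = 3.
  S[U,U] = ((2.75)·(2.75) + (-3.25)·(-3.25) + (-3.25)·(-3.25) + (3.75)·(3.75)) / 3 = 42.75/3 = 14.25
  S[U,V] = ((2.75)·(1.75) + (-3.25)·(-4.25) + (-3.25)·(2.75) + (3.75)·(-0.25)) / 3 = 8.75/3 = 2.9167
  S[V,V] = ((1.75)·(1.75) + (-4.25)·(-4.25) + (2.75)·(2.75) + (-0.25)·(-0.25)) / 3 = 28.75/3 = 9.5833

S is symmetric (S[j,i] = S[i,j]). Assembling:

S = [[14.25, 2.9167],
 [2.9167, 9.5833]]


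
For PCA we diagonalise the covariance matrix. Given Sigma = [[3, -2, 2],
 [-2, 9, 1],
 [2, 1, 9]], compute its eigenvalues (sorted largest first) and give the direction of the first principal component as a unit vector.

Step 1 — characteristic polynomial p(λ) = det(λI - Sigma) = λ³ - tr·λ² + c_1·λ - det, where tr = trace, c_1 = sum of the principal 2×2 minors, det = det(Sigma):
  tr = 3 + 9 + 9 = 21,
  c_1 = (3·9 - (-2)²) + (3·9 - (2)²) + (9·9 - (1)²) = 23 + 23 + 80 = 126,
  det = 3·(9·9 - (1)²) - (-2)·((-2)·9 - (1)·(2)) + (2)·((-2)·(1) - 9·(2)) = 3·(80) - (-2)·(-20) + (2)·(-20) = 160.
  So p(λ) = λ³ - 21λ² + 126λ - 160.
Step 2 — look for an integer root (rational root theorem: any rational root is an integer divisor of 160). Testing λ = 10:
  p(10) = 1000 - 2100 + 1260 - 160 = 0  ✓
  Dividing out (λ - 10): p(λ) = (λ - 10)(λ² - 11λ + 16).
Step 3 — remaining eigenvalues from the quadratic λ² - 11λ + 16 = 0:
  Δ = 11² - 4·16 = 121 - 64 = 57,  λ = (11 ± √57)/2 = (11 ± 7.5498)/2 ≈ 9.2749 or 1.7251.
  Sorted: λ_1 = 10,  λ_2 = 9.2749,  λ_3 = 1.7251  (check: sum = 21 = tr ✓).

Step 4 — unit eigenvector for λ_1 = 10: v spans the null space of (Sigma - λ_1 I), whose rows are
  r_1 = (-7, -2, 2),  r_2 = (-2, -1, 1),  r_3 = (2, 1, -1).
  v is orthogonal to every row, so take v ∝ r_1 × r_2 = ((-2)·(1) - (2)·(-1), (2)·(-2) - (-7)·(1), (-7)·(-1) - (-2)·(-2)) = (0, 3, 3).
  Rescale (divide by 3): u = (0, 1, 1).
  ||u|| = √((0)² + (1)² + (1)²) = √(2) ≈ 1.4142,  v_1 = u/||u|| ≈ (0, 0.7071, 0.7071) (||v_1|| = 1).

λ_1 = 10,  λ_2 = 9.2749,  λ_3 = 1.7251;  v_1 ≈ (0, 0.7071, 0.7071)


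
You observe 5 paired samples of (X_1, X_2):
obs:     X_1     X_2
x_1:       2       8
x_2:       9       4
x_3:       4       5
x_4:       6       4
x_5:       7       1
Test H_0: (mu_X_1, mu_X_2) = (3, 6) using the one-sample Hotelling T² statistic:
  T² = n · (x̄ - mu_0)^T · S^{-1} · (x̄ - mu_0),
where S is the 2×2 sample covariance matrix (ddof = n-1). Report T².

Step 1 — sample mean vector:
  mean(X_1) = (2 + 9 + 4 + 6 + 7) / 5 = 28/5 = 5.6
  mean(X_2) = (8 + 4 + 5 + 4 + 1) / 5 = 22/5 = 4.4
  x̄ = (5.6, 4.4),  deviation x̄ - mu_0 = (5.6, 4.4) - (3, 6) = (2.6, -1.6).

Step 2 — sample covariance matrix, S[i,j] = (1/(n-1)) · Σ_k (x_{k,i} - mean_i) · (x_{k,j} - mean_j), divisor n-1 = 4:
  S[X_1,X_1] = ((-3.6)·(-3.6) + (3.4)·(3.4) + (-1.6)·(-1.6) + (0.4)·(0.4) + (1.4)·(1.4)) / 4 = 29.2/4 = 7.3
  S[X_1,X_2] = ((-3.6)·(3.6) + (3.4)·(-0.4) + (-1.6)·(0.6) + (0.4)·(-0.4) + (1.4)·(-3.4)) / 4 = -20.2/4 = -5.05
  S[X_2,X_2] = ((3.6)·(3.6) + (-0.4)·(-0.4) + (0.6)·(0.6) + (-0.4)·(-0.4) + (-3.4)·(-3.4)) / 4 = 25.2/4 = 6.3
  S = [[7.3, -5.05],
 [-5.05, 6.3]].

Step 3 — invert S. det(S) = 7.3·6.3 - (-5.05)² = 20.4875.
  S^{-1} = (1/det) · [[d, -b], [-b, a]] = [[0.3075, 0.2465],
 [0.2465, 0.3563]].

Step 4 — quadratic form (x̄ - mu_0)^T · S^{-1} · (x̄ - mu_0):
  S^{-1} · (x̄ - mu_0) = (0.4051, 0.0708),
  (x̄ - mu_0)^T · [...] = (2.6)·(0.4051) + (-1.6)·(0.0708) = 0.9401.

Step 5 — scale by n: T² = 5 · 0.9401 = 4.7004.

T² ≈ 4.7004
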